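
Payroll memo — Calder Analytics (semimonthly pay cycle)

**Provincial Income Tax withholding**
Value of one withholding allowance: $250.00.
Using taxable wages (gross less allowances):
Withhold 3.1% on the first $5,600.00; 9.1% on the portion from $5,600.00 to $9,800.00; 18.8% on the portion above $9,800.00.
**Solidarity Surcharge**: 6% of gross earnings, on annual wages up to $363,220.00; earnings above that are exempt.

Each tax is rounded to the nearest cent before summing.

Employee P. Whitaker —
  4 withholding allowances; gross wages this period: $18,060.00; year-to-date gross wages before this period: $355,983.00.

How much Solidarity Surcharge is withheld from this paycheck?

Solidarity Surcharge: cap $363,220.00 − YTD $355,983.00 = $7,237.00 subject; 6% × $7,237.00 = $434.22

$434.22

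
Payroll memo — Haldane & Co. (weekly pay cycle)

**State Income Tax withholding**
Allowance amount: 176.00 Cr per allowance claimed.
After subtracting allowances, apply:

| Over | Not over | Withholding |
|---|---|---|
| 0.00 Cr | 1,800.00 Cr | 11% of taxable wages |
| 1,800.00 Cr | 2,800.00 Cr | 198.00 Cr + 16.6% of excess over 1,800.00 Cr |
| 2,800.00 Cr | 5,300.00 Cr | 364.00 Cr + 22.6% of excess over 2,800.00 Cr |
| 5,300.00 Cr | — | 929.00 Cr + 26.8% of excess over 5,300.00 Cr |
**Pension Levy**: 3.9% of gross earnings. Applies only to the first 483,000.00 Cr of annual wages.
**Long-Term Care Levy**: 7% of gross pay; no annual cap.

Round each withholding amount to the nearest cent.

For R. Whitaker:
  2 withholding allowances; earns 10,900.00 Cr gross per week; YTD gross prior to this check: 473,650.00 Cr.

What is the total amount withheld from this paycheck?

3,463.11 Cr

State Income Tax: taxable = 10,900.00 Cr − 2×176.00 Cr = 10,548.00 Cr
  929.00 Cr + 26.8% × (10,548.00 Cr − 5,300.00 Cr) = 929.00 Cr + 26.8% × 5,248.00 Cr = 2,335.46 Cr
Pension Levy: cap 483,000.00 Cr − YTD 473,650.00 Cr = 9,350.00 Cr subject; 3.9% × 9,350.00 Cr = 364.65 Cr
Long-Term Care Levy: 7% × 10,900.00 Cr = 763.00 Cr
Total: 2,335.46 Cr + 364.65 Cr + 763.00 Cr = 3,463.11 Cr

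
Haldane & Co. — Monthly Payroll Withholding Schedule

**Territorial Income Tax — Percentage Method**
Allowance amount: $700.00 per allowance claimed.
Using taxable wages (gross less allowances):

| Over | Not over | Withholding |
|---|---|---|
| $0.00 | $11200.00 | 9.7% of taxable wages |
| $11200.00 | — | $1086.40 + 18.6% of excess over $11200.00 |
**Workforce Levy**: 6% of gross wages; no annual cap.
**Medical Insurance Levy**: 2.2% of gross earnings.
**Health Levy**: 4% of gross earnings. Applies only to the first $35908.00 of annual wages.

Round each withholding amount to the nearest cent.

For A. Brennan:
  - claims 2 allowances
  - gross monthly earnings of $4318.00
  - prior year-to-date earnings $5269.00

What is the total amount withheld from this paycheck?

$809.85

Territorial Income Tax: taxable = $4318.00 − 2×$700.00 = $2918.00
  9.7% × $2918.00 = $283.05
Workforce Levy: 6% × $4318.00 = $259.08
Medical Insurance Levy: 2.2% × $4318.00 = $95.00
Health Levy: 4% × $4318.00 = $172.72
Total: $283.05 + $259.08 + $95.00 + $172.72 = $809.85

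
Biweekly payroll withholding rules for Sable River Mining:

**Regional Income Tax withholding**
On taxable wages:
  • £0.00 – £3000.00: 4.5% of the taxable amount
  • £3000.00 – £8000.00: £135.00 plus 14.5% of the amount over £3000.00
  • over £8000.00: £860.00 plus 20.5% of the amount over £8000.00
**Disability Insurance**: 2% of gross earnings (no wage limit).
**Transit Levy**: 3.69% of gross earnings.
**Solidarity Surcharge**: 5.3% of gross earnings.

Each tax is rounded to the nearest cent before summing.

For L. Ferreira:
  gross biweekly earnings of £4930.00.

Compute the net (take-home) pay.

Regional Income Tax: taxable = £4930.00
  £135.00 + 14.5% × (£4930.00 − £3000.00) = £135.00 + 14.5% × £1930.00 = £414.85
Disability Insurance: 2% × £4930.00 = £98.60
Transit Levy: 3.69% × £4930.00 = £181.92
Solidarity Surcharge: 5.3% × £4930.00 = £261.29
Total withheld: £414.85 + £98.60 + £181.92 + £261.29 = £956.66
Net pay: £4930.00 − £956.66 = £3973.34

£3973.34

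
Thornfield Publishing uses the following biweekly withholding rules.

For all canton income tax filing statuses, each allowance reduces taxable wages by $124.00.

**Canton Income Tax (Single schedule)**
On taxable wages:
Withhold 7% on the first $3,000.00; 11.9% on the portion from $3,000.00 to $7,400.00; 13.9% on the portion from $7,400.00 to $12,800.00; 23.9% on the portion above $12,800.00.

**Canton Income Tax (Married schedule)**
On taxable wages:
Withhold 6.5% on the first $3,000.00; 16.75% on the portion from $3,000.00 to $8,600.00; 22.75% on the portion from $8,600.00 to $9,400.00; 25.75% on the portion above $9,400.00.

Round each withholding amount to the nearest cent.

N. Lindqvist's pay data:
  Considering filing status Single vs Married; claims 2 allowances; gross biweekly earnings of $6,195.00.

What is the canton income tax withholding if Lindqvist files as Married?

Canton Income Tax (Married): taxable = $6,195.00 − 2×$124.00 = $5,947.00
  $195.00 + 16.75% × ($5,947.00 − $3,000.00) = $195.00 + 16.75% × $2,947.00 = $688.62

$688.62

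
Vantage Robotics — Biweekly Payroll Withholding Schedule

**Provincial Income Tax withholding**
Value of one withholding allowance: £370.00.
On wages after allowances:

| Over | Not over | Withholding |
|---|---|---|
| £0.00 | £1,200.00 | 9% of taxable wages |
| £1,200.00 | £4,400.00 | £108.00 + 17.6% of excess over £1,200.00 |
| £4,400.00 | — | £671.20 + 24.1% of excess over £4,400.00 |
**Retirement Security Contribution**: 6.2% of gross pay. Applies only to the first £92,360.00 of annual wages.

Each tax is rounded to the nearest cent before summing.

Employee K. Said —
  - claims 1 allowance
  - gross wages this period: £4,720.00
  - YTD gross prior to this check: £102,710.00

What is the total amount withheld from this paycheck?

Provincial Income Tax: taxable = £4,720.00 − 1×£370.00 = £4,350.00
  £108.00 + 17.6% × (£4,350.00 − £1,200.00) = £108.00 + 17.6% × £3,150.00 = £662.40
Retirement Security Contribution: YTD £102,710.00 ≥ cap £92,360.00 → £0.00
Total: £662.40 + £0.00 = £662.40

£662.40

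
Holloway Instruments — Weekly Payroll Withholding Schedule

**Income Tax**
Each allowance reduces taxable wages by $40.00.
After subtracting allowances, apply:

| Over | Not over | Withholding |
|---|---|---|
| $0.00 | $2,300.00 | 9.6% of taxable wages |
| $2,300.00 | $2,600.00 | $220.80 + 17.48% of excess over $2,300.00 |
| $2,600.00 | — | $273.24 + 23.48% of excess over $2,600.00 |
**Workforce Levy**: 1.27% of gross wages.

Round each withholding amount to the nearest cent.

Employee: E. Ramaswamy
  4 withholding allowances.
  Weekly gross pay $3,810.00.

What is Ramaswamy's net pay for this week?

Income Tax: taxable = $3,810.00 − 4×$40.00 = $3,650.00
  $273.24 + 23.48% × ($3,650.00 − $2,600.00) = $273.24 + 23.48% × $1,050.00 = $519.78
Workforce Levy: 1.27% × $3,810.00 = $48.39
Total withheld: $519.78 + $48.39 = $568.17
Net pay: $3,810.00 − $568.17 = $3,241.83

$3,241.83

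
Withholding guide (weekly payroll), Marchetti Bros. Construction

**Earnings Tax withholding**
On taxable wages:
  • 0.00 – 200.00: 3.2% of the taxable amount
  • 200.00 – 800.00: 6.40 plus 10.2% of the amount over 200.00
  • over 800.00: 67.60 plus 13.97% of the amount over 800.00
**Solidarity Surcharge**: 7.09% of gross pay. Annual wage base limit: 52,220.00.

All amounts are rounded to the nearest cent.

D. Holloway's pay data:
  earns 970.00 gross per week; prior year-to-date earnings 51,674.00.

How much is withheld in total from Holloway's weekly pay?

Earnings Tax: taxable = 970.00
  67.60 + 13.97% × (970.00 − 800.00) = 67.60 + 13.97% × 170.00 = 91.35
Solidarity Surcharge: cap 52,220.00 − YTD 51,674.00 = 546.00 subject; 7.09% × 546.00 = 38.71
Total: 91.35 + 38.71 = 130.06

130.06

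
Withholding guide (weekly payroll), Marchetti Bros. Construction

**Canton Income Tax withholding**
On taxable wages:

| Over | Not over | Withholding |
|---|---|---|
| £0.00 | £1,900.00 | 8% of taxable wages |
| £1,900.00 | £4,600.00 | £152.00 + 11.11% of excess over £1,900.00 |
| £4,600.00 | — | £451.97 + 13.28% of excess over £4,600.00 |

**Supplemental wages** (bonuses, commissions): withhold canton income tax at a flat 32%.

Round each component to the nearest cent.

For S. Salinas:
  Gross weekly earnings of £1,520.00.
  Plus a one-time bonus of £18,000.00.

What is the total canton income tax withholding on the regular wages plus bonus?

Canton Income Tax: taxable = £1,520.00
  8% × £1,520.00 = £121.60
Supplemental (32% flat on bonus): 32% × £18,000.00 = £5,760.00
Total canton income tax: £121.60 + £5,760.00 = £5,881.60

£5,881.60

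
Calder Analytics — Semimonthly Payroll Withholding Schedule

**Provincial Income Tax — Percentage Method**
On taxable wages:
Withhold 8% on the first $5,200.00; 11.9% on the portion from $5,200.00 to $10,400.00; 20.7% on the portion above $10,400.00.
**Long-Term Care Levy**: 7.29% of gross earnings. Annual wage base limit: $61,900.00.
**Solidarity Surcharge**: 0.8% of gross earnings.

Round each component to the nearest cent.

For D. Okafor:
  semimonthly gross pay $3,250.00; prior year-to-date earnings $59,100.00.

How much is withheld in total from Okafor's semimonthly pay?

$490.12

Provincial Income Tax: taxable = $3,250.00
  8% × $3,250.00 = $260.00
Long-Term Care Levy: cap $61,900.00 − YTD $59,100.00 = $2,800.00 subject; 7.29% × $2,800.00 = $204.12
Solidarity Surcharge: 0.8% × $3,250.00 = $26.00
Total: $260.00 + $204.12 + $26.00 = $490.12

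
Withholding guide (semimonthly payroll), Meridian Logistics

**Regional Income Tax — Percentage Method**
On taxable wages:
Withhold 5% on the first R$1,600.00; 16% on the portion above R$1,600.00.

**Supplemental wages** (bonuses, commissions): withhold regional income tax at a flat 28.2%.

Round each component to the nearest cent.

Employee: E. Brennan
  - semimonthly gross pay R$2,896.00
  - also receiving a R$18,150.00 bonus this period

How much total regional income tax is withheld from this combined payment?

R$5,405.66

Regional Income Tax: taxable = R$2,896.00
  R$80.00 + 16% × (R$2,896.00 − R$1,600.00) = R$80.00 + 16% × R$1,296.00 = R$287.36
Supplemental (28.2% flat on bonus): 28.2% × R$18,150.00 = R$5,118.30
Total regional income tax: R$287.36 + R$5,118.30 = R$5,405.66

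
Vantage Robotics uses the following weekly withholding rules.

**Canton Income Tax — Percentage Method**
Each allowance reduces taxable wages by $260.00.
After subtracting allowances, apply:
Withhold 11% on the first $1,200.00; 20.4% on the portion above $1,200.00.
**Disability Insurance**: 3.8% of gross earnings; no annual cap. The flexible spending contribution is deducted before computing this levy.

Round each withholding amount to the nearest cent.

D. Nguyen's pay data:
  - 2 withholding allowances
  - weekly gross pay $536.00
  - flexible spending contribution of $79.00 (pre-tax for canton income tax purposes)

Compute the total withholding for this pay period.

$17.37

Canton Income Tax: taxable = $536.00 − $79.00 − 2×$260.00 = $-63.00
  Taxable ≤ 0 → $0.00
Disability Insurance: 3.8% × $457.00 = $17.37
Total: $0.00 + $17.37 = $17.37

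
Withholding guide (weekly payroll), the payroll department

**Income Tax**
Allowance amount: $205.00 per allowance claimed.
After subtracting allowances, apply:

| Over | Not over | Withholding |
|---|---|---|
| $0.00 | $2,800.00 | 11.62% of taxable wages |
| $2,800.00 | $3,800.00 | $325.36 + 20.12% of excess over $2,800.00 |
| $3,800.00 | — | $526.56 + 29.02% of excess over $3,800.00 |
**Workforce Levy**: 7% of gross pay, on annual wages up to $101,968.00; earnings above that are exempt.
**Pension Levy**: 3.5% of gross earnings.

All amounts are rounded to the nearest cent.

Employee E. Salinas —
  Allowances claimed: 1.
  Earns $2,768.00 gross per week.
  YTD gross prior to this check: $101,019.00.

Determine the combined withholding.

$461.13

Income Tax: taxable = $2,768.00 − 1×$205.00 = $2,563.00
  11.62% × $2,563.00 = $297.82
Workforce Levy: cap $101,968.00 − YTD $101,019.00 = $949.00 subject; 7% × $949.00 = $66.43
Pension Levy: 3.5% × $2,768.00 = $96.88
Total: $297.82 + $66.43 + $96.88 = $461.13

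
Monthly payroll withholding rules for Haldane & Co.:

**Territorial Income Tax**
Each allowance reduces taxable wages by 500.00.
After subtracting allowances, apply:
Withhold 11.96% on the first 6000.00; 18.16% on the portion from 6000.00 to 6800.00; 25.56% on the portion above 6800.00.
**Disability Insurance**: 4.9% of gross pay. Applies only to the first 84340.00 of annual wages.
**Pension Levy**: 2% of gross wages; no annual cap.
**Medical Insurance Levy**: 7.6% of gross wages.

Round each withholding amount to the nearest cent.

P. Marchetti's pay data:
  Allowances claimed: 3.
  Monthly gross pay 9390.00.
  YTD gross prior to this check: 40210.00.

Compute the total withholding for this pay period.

2503.03

Territorial Income Tax: taxable = 9390.00 − 3×500.00 = 7890.00
  862.88 + 25.56% × (7890.00 − 6800.00) = 862.88 + 25.56% × 1090.00 = 1141.48
Disability Insurance: 4.9% × 9390.00 = 460.11
Pension Levy: 2% × 9390.00 = 187.80
Medical Insurance Levy: 7.6% × 9390.00 = 713.64
Total: 1141.48 + 460.11 + 187.80 + 713.64 = 2503.03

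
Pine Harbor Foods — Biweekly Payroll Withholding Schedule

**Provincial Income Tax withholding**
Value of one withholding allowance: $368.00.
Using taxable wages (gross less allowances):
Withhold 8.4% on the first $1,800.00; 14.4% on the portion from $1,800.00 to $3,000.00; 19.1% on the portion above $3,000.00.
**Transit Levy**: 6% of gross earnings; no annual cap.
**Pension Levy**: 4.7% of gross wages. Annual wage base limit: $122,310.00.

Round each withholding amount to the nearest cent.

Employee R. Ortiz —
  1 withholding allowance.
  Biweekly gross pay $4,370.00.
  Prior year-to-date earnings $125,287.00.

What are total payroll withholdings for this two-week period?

$777.58

Provincial Income Tax: taxable = $4,370.00 − 1×$368.00 = $4,002.00
  $324.00 + 19.1% × ($4,002.00 − $3,000.00) = $324.00 + 19.1% × $1,002.00 = $515.38
Transit Levy: 6% × $4,370.00 = $262.20
Pension Levy: YTD $125,287.00 ≥ cap $122,310.00 → $0.00
Total: $515.38 + $262.20 + $0.00 = $777.58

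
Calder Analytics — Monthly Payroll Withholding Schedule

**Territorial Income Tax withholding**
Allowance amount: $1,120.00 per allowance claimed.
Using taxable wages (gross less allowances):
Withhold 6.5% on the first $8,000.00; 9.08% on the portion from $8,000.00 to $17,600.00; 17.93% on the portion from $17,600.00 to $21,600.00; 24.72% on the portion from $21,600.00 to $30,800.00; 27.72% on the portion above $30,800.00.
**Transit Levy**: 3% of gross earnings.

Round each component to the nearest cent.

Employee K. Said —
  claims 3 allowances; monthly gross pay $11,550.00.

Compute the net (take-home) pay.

$10,666.25

Territorial Income Tax: taxable = $11,550.00 − 3×$1,120.00 = $8,190.00
  $520.00 + 9.08% × ($8,190.00 − $8,000.00) = $520.00 + 9.08% × $190.00 = $537.25
Transit Levy: 3% × $11,550.00 = $346.50
Total withheld: $537.25 + $346.50 = $883.75
Net pay: $11,550.00 − $883.75 = $10,666.25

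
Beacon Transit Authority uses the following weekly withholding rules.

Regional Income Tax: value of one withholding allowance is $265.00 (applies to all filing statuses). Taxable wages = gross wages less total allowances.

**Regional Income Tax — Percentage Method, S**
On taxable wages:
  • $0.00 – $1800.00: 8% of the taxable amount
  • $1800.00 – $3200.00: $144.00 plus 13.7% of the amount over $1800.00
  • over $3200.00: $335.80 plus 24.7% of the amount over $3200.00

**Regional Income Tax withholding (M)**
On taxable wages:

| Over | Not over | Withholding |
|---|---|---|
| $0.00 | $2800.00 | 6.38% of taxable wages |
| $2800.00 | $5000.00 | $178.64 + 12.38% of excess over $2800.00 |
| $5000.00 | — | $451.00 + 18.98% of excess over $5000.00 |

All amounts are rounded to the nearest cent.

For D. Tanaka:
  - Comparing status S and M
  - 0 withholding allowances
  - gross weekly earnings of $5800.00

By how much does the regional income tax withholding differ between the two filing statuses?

$375.16

Regional Income Tax (S): taxable = $5800.00
  $335.80 + 24.7% × ($5800.00 − $3200.00) = $335.80 + 24.7% × $2600.00 = $978.00
Regional Income Tax (M): taxable = $5800.00
  $451.00 + 18.98% × ($5800.00 − $5000.00) = $451.00 + 18.98% × $800.00 = $602.84
Difference: |$978.00 − $602.84| = $375.16 (higher under S)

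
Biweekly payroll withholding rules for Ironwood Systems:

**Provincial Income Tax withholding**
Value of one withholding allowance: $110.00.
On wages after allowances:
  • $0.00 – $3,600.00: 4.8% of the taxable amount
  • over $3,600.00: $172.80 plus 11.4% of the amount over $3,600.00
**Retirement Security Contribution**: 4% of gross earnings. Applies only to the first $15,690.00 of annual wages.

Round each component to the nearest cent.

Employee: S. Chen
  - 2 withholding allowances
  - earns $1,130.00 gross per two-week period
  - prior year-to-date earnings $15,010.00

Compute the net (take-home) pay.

Provincial Income Tax: taxable = $1,130.00 − 2×$110.00 = $910.00
  4.8% × $910.00 = $43.68
Retirement Security Contribution: cap $15,690.00 − YTD $15,010.00 = $680.00 subject; 4% × $680.00 = $27.20
Total withheld: $43.68 + $27.20 = $70.88
Net pay: $1,130.00 − $70.88 = $1,059.12

$1,059.12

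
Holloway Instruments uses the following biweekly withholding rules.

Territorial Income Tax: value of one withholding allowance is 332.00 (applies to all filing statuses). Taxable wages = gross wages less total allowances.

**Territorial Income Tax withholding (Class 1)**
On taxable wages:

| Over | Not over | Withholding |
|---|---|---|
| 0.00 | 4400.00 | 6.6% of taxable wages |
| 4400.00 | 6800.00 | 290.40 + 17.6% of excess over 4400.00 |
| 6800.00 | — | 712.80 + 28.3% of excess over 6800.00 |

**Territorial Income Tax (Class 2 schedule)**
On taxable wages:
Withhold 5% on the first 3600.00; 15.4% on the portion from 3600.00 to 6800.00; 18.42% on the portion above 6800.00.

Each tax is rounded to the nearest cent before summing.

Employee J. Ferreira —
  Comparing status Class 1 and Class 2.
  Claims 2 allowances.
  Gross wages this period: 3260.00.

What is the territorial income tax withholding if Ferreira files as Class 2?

Territorial Income Tax (Class 2): taxable = 3260.00 − 2×332.00 = 2596.00
  5% × 2596.00 = 129.80

129.80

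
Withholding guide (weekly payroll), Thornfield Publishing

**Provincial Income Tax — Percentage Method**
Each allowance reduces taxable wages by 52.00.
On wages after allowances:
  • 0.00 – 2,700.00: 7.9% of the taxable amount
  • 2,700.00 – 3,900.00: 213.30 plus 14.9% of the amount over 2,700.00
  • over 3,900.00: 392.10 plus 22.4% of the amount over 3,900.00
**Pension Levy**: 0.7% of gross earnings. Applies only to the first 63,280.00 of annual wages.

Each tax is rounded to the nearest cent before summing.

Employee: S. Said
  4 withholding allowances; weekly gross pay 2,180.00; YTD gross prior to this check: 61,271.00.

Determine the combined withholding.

Provincial Income Tax: taxable = 2,180.00 − 4×52.00 = 1,972.00
  7.9% × 1,972.00 = 155.79
Pension Levy: cap 63,280.00 − YTD 61,271.00 = 2,009.00 subject; 0.7% × 2,009.00 = 14.06
Total: 155.79 + 14.06 = 169.85

169.85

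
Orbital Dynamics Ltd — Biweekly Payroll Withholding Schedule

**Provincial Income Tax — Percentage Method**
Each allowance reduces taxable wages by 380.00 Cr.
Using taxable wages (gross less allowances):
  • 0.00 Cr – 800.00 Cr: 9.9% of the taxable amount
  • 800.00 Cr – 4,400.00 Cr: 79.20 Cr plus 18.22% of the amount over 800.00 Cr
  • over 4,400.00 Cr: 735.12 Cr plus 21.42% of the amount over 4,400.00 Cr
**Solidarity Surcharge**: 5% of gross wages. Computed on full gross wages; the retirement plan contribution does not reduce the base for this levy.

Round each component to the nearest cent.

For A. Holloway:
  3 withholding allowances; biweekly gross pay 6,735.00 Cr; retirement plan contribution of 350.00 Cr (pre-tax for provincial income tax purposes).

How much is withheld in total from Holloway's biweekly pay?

Provincial Income Tax: taxable = 6,735.00 Cr − 350.00 Cr − 3×380.00 Cr = 5,245.00 Cr
  735.12 Cr + 21.42% × (5,245.00 Cr − 4,400.00 Cr) = 735.12 Cr + 21.42% × 845.00 Cr = 916.12 Cr
Solidarity Surcharge: 5% × 6,735.00 Cr = 336.75 Cr
Total: 916.12 Cr + 336.75 Cr = 1,252.87 Cr

1,252.87 Cr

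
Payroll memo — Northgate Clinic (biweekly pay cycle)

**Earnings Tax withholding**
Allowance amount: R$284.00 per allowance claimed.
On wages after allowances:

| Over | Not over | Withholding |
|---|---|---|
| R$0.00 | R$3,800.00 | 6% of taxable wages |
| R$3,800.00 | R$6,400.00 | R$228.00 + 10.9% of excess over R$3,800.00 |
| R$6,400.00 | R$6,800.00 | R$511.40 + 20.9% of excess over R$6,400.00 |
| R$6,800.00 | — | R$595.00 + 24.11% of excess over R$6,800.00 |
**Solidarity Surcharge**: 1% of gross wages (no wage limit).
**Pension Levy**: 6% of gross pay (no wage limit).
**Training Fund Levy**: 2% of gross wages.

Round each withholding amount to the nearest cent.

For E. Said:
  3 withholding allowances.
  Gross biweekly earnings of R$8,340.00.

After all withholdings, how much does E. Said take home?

Earnings Tax: taxable = R$8,340.00 − 3×R$284.00 = R$7,488.00
  R$595.00 + 24.11% × (R$7,488.00 − R$6,800.00) = R$595.00 + 24.11% × R$688.00 = R$760.88
Solidarity Surcharge: 1% × R$8,340.00 = R$83.40
Pension Levy: 6% × R$8,340.00 = R$500.40
Training Fund Levy: 2% × R$8,340.00 = R$166.80
Total withheld: R$760.88 + R$83.40 + R$500.40 + R$166.80 = R$1,511.48
Net pay: R$8,340.00 − R$1,511.48 = R$6,828.52

R$6,828.52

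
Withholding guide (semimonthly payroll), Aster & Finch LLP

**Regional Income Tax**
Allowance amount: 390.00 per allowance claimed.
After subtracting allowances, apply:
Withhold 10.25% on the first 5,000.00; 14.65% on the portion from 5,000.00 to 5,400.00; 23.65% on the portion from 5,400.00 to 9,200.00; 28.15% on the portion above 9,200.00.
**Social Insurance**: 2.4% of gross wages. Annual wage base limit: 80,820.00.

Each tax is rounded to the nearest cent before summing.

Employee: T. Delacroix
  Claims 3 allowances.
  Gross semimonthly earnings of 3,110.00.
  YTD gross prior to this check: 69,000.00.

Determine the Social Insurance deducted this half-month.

74.64

Social Insurance: 2.4% × 3,110.00 = 74.64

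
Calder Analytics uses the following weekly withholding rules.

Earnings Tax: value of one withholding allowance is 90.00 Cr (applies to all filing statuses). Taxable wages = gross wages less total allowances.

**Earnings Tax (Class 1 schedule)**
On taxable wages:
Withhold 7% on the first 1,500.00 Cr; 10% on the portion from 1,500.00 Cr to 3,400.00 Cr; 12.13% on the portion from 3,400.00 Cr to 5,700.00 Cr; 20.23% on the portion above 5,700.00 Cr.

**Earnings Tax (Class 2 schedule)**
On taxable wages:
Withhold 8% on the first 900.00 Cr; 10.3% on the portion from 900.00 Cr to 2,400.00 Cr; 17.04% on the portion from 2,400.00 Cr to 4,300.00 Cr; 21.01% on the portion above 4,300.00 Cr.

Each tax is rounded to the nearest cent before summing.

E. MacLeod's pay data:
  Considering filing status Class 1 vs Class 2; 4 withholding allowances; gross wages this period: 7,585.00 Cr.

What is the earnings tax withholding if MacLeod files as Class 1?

Earnings Tax (Class 1): taxable = 7,585.00 Cr − 4×90.00 Cr = 7,225.00 Cr
  573.99 Cr + 20.23% × (7,225.00 Cr − 5,700.00 Cr) = 573.99 Cr + 20.23% × 1,525.00 Cr = 882.50 Cr

882.50 Cr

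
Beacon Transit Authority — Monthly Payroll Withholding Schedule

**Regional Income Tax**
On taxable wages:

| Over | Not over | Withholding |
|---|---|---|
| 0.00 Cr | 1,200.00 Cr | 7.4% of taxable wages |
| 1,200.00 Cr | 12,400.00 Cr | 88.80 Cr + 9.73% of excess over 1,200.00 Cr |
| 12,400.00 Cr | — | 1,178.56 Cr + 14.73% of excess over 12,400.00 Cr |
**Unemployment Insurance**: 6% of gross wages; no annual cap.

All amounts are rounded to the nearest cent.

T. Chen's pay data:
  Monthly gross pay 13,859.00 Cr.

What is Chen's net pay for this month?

11,633.99 Cr

Regional Income Tax: taxable = 13,859.00 Cr
  1,178.56 Cr + 14.73% × (13,859.00 Cr − 12,400.00 Cr) = 1,178.56 Cr + 14.73% × 1,459.00 Cr = 1,393.47 Cr
Unemployment Insurance: 6% × 13,859.00 Cr = 831.54 Cr
Total withheld: 1,393.47 Cr + 831.54 Cr = 2,225.01 Cr
Net pay: 13,859.00 Cr − 2,225.01 Cr = 11,633.99 Cr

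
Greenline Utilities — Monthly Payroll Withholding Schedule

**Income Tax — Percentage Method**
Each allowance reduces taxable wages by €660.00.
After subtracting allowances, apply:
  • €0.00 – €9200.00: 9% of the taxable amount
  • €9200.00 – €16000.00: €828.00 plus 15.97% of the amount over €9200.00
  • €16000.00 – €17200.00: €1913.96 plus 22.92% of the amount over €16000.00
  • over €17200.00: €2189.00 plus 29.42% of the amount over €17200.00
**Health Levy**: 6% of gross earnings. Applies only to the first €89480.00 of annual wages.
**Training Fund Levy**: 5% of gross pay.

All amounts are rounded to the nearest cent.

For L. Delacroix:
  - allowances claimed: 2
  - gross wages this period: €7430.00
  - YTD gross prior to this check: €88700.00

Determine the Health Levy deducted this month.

€46.80

Health Levy: cap €89480.00 − YTD €88700.00 = €780.00 subject; 6% × €780.00 = €46.80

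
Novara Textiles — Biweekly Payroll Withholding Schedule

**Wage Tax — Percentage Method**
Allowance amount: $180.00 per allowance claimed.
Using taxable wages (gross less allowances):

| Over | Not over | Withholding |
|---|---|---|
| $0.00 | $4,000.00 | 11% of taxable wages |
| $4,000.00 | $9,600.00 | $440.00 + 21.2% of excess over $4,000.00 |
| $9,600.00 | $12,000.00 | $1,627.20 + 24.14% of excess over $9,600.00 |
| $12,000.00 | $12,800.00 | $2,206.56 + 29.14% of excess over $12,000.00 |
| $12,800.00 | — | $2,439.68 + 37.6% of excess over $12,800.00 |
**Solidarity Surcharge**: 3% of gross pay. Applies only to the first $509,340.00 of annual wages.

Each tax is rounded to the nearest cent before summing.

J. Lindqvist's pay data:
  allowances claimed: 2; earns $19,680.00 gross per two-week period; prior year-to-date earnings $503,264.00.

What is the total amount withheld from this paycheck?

Wage Tax: taxable = $19,680.00 − 2×$180.00 = $19,320.00
  $2,439.68 + 37.6% × ($19,320.00 − $12,800.00) = $2,439.68 + 37.6% × $6,520.00 = $4,891.20
Solidarity Surcharge: cap $509,340.00 − YTD $503,264.00 = $6,076.00 subject; 3% × $6,076.00 = $182.28
Total: $4,891.20 + $182.28 = $5,073.48

$5,073.48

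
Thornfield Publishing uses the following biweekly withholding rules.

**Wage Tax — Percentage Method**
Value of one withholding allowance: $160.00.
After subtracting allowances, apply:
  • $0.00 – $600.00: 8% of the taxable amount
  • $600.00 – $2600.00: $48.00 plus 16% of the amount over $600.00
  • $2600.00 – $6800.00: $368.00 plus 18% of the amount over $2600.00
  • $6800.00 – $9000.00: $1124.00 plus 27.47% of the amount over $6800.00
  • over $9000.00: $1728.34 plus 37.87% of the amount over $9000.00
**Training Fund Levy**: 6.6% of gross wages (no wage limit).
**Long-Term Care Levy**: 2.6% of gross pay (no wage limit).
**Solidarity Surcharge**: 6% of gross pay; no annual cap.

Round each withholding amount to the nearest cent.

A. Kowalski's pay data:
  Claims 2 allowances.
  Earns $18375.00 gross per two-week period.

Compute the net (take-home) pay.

$10424.53

Wage Tax: taxable = $18375.00 − 2×$160.00 = $18055.00
  $1728.34 + 37.87% × ($18055.00 − $9000.00) = $1728.34 + 37.87% × $9055.00 = $5157.47
Training Fund Levy: 6.6% × $18375.00 = $1212.75
Long-Term Care Levy: 2.6% × $18375.00 = $477.75
Solidarity Surcharge: 6% × $18375.00 = $1102.50
Total withheld: $5157.47 + $1212.75 + $477.75 + $1102.50 = $7950.47
Net pay: $18375.00 − $7950.47 = $10424.53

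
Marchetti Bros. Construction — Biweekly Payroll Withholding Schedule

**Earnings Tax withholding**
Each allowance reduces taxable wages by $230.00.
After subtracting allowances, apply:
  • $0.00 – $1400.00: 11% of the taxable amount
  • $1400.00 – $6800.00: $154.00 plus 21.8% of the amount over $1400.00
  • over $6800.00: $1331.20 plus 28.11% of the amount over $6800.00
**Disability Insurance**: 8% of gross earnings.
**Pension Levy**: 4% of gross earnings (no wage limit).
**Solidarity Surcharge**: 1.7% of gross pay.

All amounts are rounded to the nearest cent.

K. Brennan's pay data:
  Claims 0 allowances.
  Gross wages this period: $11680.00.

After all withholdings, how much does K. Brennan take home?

$7376.87

Earnings Tax: taxable = $11680.00
  $1331.20 + 28.11% × ($11680.00 − $6800.00) = $1331.20 + 28.11% × $4880.00 = $2702.97
Disability Insurance: 8% × $11680.00 = $934.40
Pension Levy: 4% × $11680.00 = $467.20
Solidarity Surcharge: 1.7% × $11680.00 = $198.56
Total withheld: $2702.97 + $934.40 + $467.20 + $198.56 = $4303.13
Net pay: $11680.00 − $4303.13 = $7376.87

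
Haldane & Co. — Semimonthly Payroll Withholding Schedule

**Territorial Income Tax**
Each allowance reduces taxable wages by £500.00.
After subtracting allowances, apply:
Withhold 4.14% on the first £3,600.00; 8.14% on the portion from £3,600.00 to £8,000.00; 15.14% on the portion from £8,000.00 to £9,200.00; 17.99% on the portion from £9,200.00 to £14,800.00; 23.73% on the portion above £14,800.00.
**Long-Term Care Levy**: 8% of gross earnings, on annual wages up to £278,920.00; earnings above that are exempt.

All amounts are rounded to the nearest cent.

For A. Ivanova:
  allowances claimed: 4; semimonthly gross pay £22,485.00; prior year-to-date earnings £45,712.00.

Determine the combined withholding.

£4,844.17

Territorial Income Tax: taxable = £22,485.00 − 4×£500.00 = £20,485.00
  £1,696.32 + 23.73% × (£20,485.00 − £14,800.00) = £1,696.32 + 23.73% × £5,685.00 = £3,045.37
Long-Term Care Levy: 8% × £22,485.00 = £1,798.80
Total: £3,045.37 + £1,798.80 = £4,844.17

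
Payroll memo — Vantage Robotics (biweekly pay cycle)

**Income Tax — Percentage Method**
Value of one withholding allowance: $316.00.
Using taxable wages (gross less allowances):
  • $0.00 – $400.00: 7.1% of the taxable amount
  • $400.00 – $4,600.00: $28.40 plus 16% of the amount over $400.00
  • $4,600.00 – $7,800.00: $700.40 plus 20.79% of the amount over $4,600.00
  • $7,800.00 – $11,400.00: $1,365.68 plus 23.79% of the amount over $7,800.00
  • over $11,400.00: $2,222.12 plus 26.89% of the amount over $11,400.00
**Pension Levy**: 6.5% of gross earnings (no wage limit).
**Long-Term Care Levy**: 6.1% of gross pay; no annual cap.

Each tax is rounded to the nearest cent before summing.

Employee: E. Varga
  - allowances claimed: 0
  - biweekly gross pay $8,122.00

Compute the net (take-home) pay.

$5,656.35

Income Tax: taxable = $8,122.00
  $1,365.68 + 23.79% × ($8,122.00 − $7,800.00) = $1,365.68 + 23.79% × $322.00 = $1,442.28
Pension Levy: 6.5% × $8,122.00 = $527.93
Long-Term Care Levy: 6.1% × $8,122.00 = $495.44
Total withheld: $1,442.28 + $527.93 + $495.44 = $2,465.65
Net pay: $8,122.00 − $2,465.65 = $5,656.35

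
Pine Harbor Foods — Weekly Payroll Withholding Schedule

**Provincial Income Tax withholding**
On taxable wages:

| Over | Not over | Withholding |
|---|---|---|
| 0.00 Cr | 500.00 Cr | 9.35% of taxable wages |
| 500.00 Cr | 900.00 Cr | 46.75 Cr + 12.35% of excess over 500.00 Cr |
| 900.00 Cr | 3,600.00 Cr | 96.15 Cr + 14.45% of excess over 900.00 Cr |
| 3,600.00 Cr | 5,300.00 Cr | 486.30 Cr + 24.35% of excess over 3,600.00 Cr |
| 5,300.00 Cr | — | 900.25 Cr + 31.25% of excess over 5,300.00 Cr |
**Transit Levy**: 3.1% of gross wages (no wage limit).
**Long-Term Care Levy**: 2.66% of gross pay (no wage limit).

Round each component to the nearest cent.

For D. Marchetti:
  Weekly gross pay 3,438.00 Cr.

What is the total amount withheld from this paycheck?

660.92 Cr

Provincial Income Tax: taxable = 3,438.00 Cr
  96.15 Cr + 14.45% × (3,438.00 Cr − 900.00 Cr) = 96.15 Cr + 14.45% × 2,538.00 Cr = 462.89 Cr
Transit Levy: 3.1% × 3,438.00 Cr = 106.58 Cr
Long-Term Care Levy: 2.66% × 3,438.00 Cr = 91.45 Cr
Total: 462.89 Cr + 106.58 Cr + 91.45 Cr = 660.92 Cr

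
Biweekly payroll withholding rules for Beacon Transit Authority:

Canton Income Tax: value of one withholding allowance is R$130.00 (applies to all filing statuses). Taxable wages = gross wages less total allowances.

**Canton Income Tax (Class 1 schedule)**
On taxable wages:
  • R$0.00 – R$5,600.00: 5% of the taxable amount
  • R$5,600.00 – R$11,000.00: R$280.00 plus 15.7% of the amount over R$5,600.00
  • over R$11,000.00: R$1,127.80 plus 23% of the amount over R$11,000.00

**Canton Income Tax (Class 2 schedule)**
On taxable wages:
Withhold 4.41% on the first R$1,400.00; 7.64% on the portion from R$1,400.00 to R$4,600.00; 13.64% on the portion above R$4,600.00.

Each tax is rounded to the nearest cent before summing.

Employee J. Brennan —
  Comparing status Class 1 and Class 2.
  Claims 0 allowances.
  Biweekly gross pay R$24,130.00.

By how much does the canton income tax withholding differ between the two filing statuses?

Canton Income Tax (Class 1): taxable = R$24,130.00
  R$1,127.80 + 23% × (R$24,130.00 − R$11,000.00) = R$1,127.80 + 23% × R$13,130.00 = R$4,147.70
Canton Income Tax (Class 2): taxable = R$24,130.00
  R$306.22 + 13.64% × (R$24,130.00 − R$4,600.00) = R$306.22 + 13.64% × R$19,530.00 = R$2,970.11
Difference: |R$4,147.70 − R$2,970.11| = R$1,177.59 (higher under Class 1)

R$1,177.59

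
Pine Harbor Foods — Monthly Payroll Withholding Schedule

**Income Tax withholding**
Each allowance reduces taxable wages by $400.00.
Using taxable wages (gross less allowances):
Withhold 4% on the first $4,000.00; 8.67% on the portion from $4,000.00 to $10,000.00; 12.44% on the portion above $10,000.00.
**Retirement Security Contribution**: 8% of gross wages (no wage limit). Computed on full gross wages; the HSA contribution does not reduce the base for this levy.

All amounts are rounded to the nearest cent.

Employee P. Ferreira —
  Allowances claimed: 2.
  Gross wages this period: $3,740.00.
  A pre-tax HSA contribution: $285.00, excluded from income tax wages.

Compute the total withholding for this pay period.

$405.40

Income Tax: taxable = $3,740.00 − $285.00 − 2×$400.00 = $2,655.00
  4% × $2,655.00 = $106.20
Retirement Security Contribution: 8% × $3,740.00 = $299.20
Total: $106.20 + $299.20 = $405.40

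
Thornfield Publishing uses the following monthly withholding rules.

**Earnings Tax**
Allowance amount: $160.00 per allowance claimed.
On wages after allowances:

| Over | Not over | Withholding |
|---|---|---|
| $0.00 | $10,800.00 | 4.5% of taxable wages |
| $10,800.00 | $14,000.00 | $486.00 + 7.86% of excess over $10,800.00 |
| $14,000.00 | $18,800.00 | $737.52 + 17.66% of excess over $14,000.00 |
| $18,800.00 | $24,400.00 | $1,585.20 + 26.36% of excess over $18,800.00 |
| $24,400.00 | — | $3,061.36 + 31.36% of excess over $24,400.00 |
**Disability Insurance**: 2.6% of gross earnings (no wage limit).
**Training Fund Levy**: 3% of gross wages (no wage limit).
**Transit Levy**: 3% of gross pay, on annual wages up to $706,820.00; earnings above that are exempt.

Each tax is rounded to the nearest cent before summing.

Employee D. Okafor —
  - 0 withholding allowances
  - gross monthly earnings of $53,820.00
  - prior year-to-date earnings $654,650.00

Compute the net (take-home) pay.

$36,953.51

Earnings Tax: taxable = $53,820.00
  $3,061.36 + 31.36% × ($53,820.00 − $24,400.00) = $3,061.36 + 31.36% × $29,420.00 = $12,287.47
Disability Insurance: 2.6% × $53,820.00 = $1,399.32
Training Fund Levy: 3% × $53,820.00 = $1,614.60
Transit Levy: cap $706,820.00 − YTD $654,650.00 = $52,170.00 subject; 3% × $52,170.00 = $1,565.10
Total withheld: $12,287.47 + $1,399.32 + $1,614.60 + $1,565.10 = $16,866.49
Net pay: $53,820.00 − $16,866.49 = $36,953.51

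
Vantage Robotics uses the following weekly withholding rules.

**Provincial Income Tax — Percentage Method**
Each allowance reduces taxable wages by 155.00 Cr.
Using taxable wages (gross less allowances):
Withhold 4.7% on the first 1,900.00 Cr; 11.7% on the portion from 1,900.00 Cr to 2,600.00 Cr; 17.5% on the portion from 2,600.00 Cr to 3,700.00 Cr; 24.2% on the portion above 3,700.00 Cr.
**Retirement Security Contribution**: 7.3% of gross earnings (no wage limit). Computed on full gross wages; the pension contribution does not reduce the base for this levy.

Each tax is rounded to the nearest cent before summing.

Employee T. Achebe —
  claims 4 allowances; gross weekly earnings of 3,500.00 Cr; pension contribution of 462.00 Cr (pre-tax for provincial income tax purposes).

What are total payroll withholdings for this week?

Provincial Income Tax: taxable = 3,500.00 Cr − 462.00 Cr − 4×155.00 Cr = 2,418.00 Cr
  89.30 Cr + 11.7% × (2,418.00 Cr − 1,900.00 Cr) = 89.30 Cr + 11.7% × 518.00 Cr = 149.91 Cr
Retirement Security Contribution: 7.3% × 3,500.00 Cr = 255.50 Cr
Total: 149.91 Cr + 255.50 Cr = 405.41 Cr

405.41 Cr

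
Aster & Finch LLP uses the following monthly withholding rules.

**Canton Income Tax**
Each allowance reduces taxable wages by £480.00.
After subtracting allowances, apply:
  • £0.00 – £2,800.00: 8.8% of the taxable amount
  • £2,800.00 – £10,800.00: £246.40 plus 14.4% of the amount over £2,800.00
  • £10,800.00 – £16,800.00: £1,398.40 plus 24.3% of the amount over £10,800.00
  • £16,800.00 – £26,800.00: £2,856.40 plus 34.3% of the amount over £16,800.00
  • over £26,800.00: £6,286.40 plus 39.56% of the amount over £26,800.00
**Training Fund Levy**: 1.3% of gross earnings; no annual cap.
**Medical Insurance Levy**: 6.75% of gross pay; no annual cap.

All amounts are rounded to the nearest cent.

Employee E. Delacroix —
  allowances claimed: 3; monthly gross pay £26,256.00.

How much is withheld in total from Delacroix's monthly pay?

£7,719.50

Canton Income Tax: taxable = £26,256.00 − 3×£480.00 = £24,816.00
  £2,856.40 + 34.3% × (£24,816.00 − £16,800.00) = £2,856.40 + 34.3% × £8,016.00 = £5,605.89
Training Fund Levy: 1.3% × £26,256.00 = £341.33
Medical Insurance Levy: 6.75% × £26,256.00 = £1,772.28
Total: £5,605.89 + £341.33 + £1,772.28 = £7,719.50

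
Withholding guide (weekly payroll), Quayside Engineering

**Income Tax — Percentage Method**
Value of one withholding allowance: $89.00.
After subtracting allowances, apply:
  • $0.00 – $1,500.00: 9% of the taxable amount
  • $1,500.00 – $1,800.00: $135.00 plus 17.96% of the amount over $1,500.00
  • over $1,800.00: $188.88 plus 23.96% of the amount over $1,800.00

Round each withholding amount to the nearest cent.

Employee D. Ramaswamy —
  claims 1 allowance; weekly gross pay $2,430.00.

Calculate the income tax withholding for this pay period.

$318.50

Income Tax: taxable = $2,430.00 − 1×$89.00 = $2,341.00
  $188.88 + 23.96% × ($2,341.00 − $1,800.00) = $188.88 + 23.96% × $541.00 = $318.50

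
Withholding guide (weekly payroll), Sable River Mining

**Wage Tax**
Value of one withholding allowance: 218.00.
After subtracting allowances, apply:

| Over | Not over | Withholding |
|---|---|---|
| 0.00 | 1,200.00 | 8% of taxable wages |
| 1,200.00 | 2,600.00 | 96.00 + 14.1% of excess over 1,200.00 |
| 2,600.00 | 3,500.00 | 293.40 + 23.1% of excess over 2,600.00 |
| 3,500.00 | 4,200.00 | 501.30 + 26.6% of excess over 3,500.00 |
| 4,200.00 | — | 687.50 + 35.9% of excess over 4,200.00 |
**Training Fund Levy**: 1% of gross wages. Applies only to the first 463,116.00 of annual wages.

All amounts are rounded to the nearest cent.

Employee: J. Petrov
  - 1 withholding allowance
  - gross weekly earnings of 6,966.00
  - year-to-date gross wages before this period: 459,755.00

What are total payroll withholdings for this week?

1,635.84

Wage Tax: taxable = 6,966.00 − 1×218.00 = 6,748.00
  687.50 + 35.9% × (6,748.00 − 4,200.00) = 687.50 + 35.9% × 2,548.00 = 1,602.23
Training Fund Levy: cap 463,116.00 − YTD 459,755.00 = 3,361.00 subject; 1% × 3,361.00 = 33.61
Total: 1,602.23 + 33.61 = 1,635.84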